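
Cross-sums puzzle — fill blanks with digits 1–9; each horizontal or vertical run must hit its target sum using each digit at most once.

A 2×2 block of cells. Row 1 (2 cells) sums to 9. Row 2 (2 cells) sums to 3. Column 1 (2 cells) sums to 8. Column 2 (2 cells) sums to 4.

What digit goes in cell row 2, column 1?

2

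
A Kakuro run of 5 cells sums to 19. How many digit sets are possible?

5

5 distinct digits from 1–9 sum between 15 and 35.
Enumerating: {1,2,3,4,9}, {1,2,3,5,8}, {1,2,3,6,7}, {1,2,4,5,7}, {1,3,4,5,6}.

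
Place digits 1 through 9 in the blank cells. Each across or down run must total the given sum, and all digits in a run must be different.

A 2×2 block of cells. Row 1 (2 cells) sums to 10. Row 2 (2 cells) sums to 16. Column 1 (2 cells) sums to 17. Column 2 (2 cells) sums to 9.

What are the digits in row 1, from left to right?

16 in 2 cells must be {7,9}; 17 in 2 cells must be {8,9}.
The 16 across and the 17 down share only 9, so (2,1) = 9.
(2,2) = 16 − 9 = 7 completes the 16 across.
(1,1) = 17 − 9 = 8 completes the 17 down.
(1,2) = 10 − 8 = 2 completes the 10 across.

8 2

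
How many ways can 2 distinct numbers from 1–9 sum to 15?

2

2 distinct digits from 1–9 sum between 3 and 17.
Enumerating: {6,9}, {7,8}.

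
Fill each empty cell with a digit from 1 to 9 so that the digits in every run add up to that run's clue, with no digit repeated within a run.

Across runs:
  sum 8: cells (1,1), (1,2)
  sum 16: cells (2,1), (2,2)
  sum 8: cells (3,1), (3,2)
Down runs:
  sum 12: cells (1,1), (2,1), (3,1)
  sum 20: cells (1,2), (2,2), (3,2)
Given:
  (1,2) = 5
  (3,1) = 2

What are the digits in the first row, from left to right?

3 5

16 in 2 cells must be {7,9}.
(1,1) = 8 − 5 = 3 completes the 8 across.
(2,1) = 12 − 5 = 7 completes the 12 down.
(2,2) = 16 − 7 = 9 completes the 16 across.
(3,2) = 8 − 2 = 6 completes the 8 across.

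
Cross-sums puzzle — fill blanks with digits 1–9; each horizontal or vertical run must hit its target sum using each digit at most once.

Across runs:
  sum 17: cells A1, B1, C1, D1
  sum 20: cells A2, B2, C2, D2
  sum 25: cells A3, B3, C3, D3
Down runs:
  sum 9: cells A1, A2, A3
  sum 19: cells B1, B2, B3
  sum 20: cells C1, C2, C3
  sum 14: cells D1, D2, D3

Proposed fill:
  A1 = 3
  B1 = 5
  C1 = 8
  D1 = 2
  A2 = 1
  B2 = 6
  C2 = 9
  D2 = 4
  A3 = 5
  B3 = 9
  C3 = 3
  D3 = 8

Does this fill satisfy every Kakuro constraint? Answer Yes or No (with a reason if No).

No — the across run A1–D1 sums to 18, not 17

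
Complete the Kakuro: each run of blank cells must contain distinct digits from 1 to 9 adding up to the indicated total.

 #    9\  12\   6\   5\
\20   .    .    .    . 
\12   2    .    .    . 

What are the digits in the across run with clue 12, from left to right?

R1C1 = 9 − 2 = 7 completes the 9 down.
Nothing is forced directly, so branch on R2C2, whose candidates are 3 or 4 or 5. If R2C2 = 3: that forces R1C2 = 9, R1C3 = 1, R1C4 = 3, after which R2C3 would have to be in {1,6} for the 12 across but in {5} for the 6 down — contradiction. If R2C2 = 5: then R1C2 would have to be in {1,2,3,4,5,6,8,9} for the 20 across but in {7} for the 12 down — contradiction. So R2C2 = 4.
R1C2 = 12 − 4 = 8 completes the 12 down.
Given what's placed, R2C4 must be 1 to fit the 12 across and 5 down.
R1C4 = 5 − 1 = 4 completes the 5 down.
R2C3 = 12 − 7 = 5 completes the 12 across.
R1C3 = 20 − 19 = 1 completes the 20 across.

2 4 5 1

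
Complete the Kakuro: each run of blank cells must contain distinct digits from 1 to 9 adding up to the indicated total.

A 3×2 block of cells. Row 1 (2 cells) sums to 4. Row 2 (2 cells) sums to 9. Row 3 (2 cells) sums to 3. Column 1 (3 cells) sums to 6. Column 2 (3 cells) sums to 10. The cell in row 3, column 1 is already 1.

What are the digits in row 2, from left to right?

4 in 2 cells must be {1,3}; 3 in 2 cells must be {1,2}; 6 in 3 cells must be {1,2,3}.
Given what's placed, (1,1) must be 3 to fit the 4 across and 6 down.
(1,2) = 4 − 3 = 1 completes the 4 across.
(2,1) = 6 − 4 = 2 completes the 6 down.
(2,2) = 9 − 2 = 7 completes the 9 across.
(3,2) = 3 − 1 = 2 completes the 3 across.

2 7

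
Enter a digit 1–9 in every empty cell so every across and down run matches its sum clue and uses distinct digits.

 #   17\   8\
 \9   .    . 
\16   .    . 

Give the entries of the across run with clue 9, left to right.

8 1

16 in 2 cells must be {7,9}; 17 in 2 cells must be {8,9}.
The 9 across and the 17 down share only 8, so R1C1 = 8.
R1C2 = 9 − 8 = 1 completes the 9 across.
R2C1 = 17 − 8 = 9 completes the 17 down.
R2C2 = 16 − 9 = 7 completes the 16 across.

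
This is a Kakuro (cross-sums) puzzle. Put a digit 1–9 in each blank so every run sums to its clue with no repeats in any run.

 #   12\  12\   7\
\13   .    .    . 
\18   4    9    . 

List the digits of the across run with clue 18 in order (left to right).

R1C1 = 12 − 4 = 8 completes the 12 down.
R1C2 = 12 − 9 = 3 completes the 12 down.
R1C3 = 13 − 11 = 2 completes the 13 across.
R2C3 = 18 − 13 = 5 completes the 18 across.

4 9 5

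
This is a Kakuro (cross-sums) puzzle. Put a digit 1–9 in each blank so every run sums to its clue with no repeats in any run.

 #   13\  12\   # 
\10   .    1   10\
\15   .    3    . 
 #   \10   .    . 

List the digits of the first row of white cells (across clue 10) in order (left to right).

R1C1 = 10 − 1 = 9 completes the 10 across.
R2C1 = 13 − 9 = 4 completes the 13 down.
R2C3 = 15 − 7 = 8 completes the 15 across.
R3C2 = 12 − 4 = 8 completes the 12 down.
R3C3 = 10 − 8 = 2 completes the 10 across.

9, 1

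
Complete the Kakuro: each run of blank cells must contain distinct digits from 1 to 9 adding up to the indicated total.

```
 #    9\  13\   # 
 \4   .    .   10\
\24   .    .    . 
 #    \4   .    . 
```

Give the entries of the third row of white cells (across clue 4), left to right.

4 in 2 cells must be {1,3}; 24 in 3 cells must be {7,8,9}.
Nothing is forced directly, so branch on R2C1, whose candidates are 7 or 8. If R2C1 = 7: then R1C1 would have to be in {1,3} for the 4 across but in {2} for the 9 down — contradiction. So R2C1 = 8.
R1C1 = 9 − 8 = 1 completes the 9 down.
R1C2 = 4 − 1 = 3 completes the 4 across.
R2C2 = 9: the only remaining digit allowed by both the 24 across and the 13 down.
R2C3 = 24 − 17 = 7 completes the 24 across.
R3C2 = 13 − 12 = 1 completes the 13 down.
R3C3 = 4 − 1 = 3 completes the 4 across.

1, 3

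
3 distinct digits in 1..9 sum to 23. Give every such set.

{6,8,9}

3 distinct digits from 1–9 sum between 6 and 24.
Only one set works: {6,8,9}.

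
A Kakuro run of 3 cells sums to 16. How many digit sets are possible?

8

3 distinct digits from 1–9 sum between 6 and 24.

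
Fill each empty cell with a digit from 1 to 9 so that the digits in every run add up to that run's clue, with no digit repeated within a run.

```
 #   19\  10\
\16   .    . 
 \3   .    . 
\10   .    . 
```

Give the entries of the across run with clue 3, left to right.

2, 1

16 in 2 cells must be {7,9}; 3 in 2 cells must be {1,2}.
The 16 across and the 10 down share only 7, so R1C2 = 7.
The 3 across and the 19 down share only 2, so R2C1 = 2.
R2C2 = 3 − 2 = 1 completes the 3 across.
R3C2 = 10 − 8 = 2 completes the 10 down.
R1C1 = 16 − 7 = 9 completes the 16 across.
R3C1 = 10 − 2 = 8 completes the 10 across.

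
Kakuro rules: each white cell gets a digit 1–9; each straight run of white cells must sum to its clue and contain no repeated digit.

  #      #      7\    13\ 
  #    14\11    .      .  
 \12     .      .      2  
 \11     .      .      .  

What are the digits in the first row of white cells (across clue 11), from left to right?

7 in 3 cells must be {1,2,4}.
No cell is forced outright now. R1C2 can only be 2 or 4 (the digits allowed by both its 11 across and its 7 down). If R1C2 = 2: then R1C3 would have to be in {9} for the 11 across but in {3,4,5,6,7,8} for the 13 down — contradiction. So R1C2 = 4.
R1C3 = 11 − 4 = 7 completes the 11 across.
Given what's placed, R2C2 must be 1 to fit the 12 across and 7 down.
R3C2 = 7 − 5 = 2 completes the 7 down.
R3C3 = 13 − 9 = 4 completes the 13 down.
R2C1 = 12 − 3 = 9 completes the 12 across.
R3C1 = 11 − 6 = 5 completes the 11 across.

4 7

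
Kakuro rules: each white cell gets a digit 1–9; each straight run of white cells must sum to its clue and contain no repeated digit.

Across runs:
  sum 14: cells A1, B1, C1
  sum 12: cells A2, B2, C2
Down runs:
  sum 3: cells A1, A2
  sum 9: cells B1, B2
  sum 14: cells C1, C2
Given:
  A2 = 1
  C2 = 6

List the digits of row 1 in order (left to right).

2, 4, 8

3 in 2 cells must be {1,2}.
A1 = 3 − 1 = 2 completes the 3 down.
C1 = 14 − 6 = 8 completes the 14 down.
B2 = 12 − 7 = 5 completes the 12 across.
B1 = 14 − 10 = 4 completes the 14 across.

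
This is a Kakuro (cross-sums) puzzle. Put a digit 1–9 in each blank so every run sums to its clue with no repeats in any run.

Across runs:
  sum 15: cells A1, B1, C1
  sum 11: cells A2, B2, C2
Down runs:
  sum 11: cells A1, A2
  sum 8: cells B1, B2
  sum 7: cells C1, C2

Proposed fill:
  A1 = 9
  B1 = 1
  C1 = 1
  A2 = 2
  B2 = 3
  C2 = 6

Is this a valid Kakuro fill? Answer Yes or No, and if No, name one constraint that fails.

No — the down run B1–B2 sums to 4, not 8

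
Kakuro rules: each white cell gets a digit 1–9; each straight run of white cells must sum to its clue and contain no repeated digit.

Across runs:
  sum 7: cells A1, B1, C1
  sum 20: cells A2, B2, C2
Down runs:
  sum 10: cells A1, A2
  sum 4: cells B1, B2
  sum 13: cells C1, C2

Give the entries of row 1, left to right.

7 in 3 cells must be {1,2,4}; 4 in 2 cells must be {1,3}.
The 7 across and the 4 down share only 1, so B1 = 1.
Given what's placed, C1 must be 4 to fit the 7 across and 13 down.
B2 = 4 − 1 = 3 completes the 4 down.
C2 = 13 − 4 = 9 completes the 13 down.
A1 = 7 − 5 = 2 completes the 7 across.
A2 = 20 − 12 = 8 completes the 20 across.

2 1 4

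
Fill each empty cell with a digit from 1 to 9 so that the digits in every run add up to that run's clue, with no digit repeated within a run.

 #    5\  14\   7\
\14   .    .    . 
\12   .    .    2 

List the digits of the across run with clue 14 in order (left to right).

R1C3 = 7 − 2 = 5 completes the 7 down.
No cell is forced outright now. R2C2 can only be 6 or 9 (the digits allowed by both its 12 across and its 14 down). If R2C2 = 9: then R1C2 would have to be in {1,2,3,6,7,8} for the 14 across but in {5} for the 14 down — contradiction. So R2C2 = 6.
R1C2 = 14 − 6 = 8 completes the 14 down.
R2C1 = 12 − 8 = 4 completes the 12 across.
R1C1 = 14 − 13 = 1 completes the 14 across.

1, 8, 5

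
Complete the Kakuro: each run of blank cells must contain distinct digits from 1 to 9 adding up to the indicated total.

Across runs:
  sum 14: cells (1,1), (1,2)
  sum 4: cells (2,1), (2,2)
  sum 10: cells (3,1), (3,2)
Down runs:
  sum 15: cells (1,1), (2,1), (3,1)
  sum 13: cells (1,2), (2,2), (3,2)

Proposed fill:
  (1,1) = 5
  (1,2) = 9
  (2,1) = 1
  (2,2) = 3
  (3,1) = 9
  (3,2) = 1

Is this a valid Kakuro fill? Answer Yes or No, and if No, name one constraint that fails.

Across: 5+9=14; 1+3=4; 9+1=10. Down: 5+1+9=15; 9+3+1=13. No digit repeats within any run.

Yes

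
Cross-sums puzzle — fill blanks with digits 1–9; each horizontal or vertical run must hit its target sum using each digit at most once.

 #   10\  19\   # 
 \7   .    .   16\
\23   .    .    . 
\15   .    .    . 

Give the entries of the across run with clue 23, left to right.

23 in 3 cells must be {6,8,9}; 16 in 2 cells must be {7,9}.
Only 6 fits R2C1 under both its across sum 23 and down sum 10.
Given what's placed, R2C3 must be 9 to fit the 23 across and 16 down.
R3C3 = 16 − 9 = 7 completes the 16 down.
R2C2 = 23 − 15 = 8 completes the 23 across.

6, 8, 9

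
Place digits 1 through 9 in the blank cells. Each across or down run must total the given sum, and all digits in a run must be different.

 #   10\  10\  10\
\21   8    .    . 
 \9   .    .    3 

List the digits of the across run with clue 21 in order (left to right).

8 6 7

R1C3 = 10 − 3 = 7 completes the 10 down.
R2C1 = 10 − 8 = 2 completes the 10 down.
R2C2 = 9 − 5 = 4 completes the 9 across.
R1C2 = 21 − 15 = 6 completes the 21 across.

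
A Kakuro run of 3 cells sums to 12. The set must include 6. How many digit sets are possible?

2

3 distinct digits from 1–9 sum between 6 and 24.
Keeping only sets containing 6.
Enumerating: {1,5,6}, {2,4,6}.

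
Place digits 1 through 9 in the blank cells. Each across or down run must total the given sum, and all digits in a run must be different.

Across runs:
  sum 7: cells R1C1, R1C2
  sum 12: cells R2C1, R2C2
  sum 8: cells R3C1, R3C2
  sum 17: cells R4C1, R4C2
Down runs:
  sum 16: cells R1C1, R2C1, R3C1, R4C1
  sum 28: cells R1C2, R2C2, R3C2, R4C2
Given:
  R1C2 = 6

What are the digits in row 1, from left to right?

17 in 2 cells must be {8,9}.
R1C1 = 7 − 6 = 1 completes the 7 across.
R3C2 = 5: the only remaining digit allowed by both the 8 across and the 28 down.
R3C1 = 8 − 5 = 3 completes the 8 across.
R4C1 = 8: the only remaining digit allowed by both the 17 across and the 16 down.
R4C2 = 17 − 8 = 9 completes the 17 across.
R2C1 = 16 − 12 = 4 completes the 16 down.
R2C2 = 12 − 4 = 8 completes the 12 across.

1 6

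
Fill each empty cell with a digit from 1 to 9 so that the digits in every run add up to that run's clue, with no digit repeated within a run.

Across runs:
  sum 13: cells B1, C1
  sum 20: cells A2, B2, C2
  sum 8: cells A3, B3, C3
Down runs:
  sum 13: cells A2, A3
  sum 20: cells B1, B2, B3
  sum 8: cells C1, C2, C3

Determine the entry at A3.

4

Nothing is forced directly, so branch on C1, whose candidates are 4 or 5. If C1 = 5: that forces B1 = 8, after which C2 would have to be in {3,4,5,6,7,8,9} for the 20 across but in {1,2} for the 8 down — contradiction. So C1 = 4.
B1 = 13 − 4 = 9 completes the 13 across.
Given what's placed, C2 must be 3 to fit the 20 across and 8 down.
C3 = 8 − 7 = 1 completes the 8 down.
B2 = 8: the only remaining digit allowed by both the 20 across and the 20 down.
B3 = 20 − 17 = 3 completes the 20 down.
A2 = 20 − 11 = 9 completes the 20 across.
A3 = 8 − 4 = 4 completes the 8 across.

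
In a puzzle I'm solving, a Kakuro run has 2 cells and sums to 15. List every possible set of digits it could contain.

{6,9}; {7,8}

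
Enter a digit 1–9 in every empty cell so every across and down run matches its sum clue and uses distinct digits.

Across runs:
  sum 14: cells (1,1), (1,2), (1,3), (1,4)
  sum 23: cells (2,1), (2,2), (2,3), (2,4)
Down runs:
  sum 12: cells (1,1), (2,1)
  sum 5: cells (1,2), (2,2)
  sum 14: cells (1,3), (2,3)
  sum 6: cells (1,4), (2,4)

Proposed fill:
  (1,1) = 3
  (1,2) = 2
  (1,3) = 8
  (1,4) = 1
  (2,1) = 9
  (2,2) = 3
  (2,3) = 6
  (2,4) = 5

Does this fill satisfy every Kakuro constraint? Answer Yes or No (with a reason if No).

Across: 3+2+8+1=14; 9+3+6+5=23. Down: 3+9=12; 2+3=5; 8+6=14; 1+5=6. No digit repeats within any run.

Yes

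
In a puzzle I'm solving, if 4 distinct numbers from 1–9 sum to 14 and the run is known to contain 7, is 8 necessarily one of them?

No

The only way to make 14 from 4 distinct digits under that restriction is {1,2,4,7}, which does not contain 8.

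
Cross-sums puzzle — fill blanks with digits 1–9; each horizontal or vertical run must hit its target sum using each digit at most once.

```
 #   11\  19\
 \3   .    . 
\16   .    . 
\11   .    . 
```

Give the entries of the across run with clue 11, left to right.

3 in 2 cells must be {1,2}; 16 in 2 cells must be {7,9}.
The 3 across and the 19 down share only 2, so R1C2 = 2.
The 16 across and the 11 down share only 7, so R2C1 = 7.
R2C2 = 16 − 7 = 9 completes the 16 across.
R3C1 = 3: the only remaining digit allowed by both the 11 across and the 11 down.
R3C2 = 11 − 3 = 8 completes the 11 across.
R1C1 = 3 − 2 = 1 completes the 3 across.

3 8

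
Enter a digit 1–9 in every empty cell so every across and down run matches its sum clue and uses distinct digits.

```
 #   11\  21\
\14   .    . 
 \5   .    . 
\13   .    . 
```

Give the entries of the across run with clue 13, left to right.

4, 9

The 5 across and the 21 down share only 4, so R2C2 = 4.
R2C1 = 5 − 4 = 1 completes the 5 across.
Nothing is forced directly, so branch on R1C1, whose candidates are 6 or 8. If R1C1 = 8: then R1C2 would have to be in {6} for the 14 across but in {8,9} for the 21 down — contradiction. So R1C1 = 6.
R1C2 = 14 − 6 = 8 completes the 14 across.
R3C1 = 11 − 7 = 4 completes the 11 down.
R3C2 = 13 − 4 = 9 completes the 13 across.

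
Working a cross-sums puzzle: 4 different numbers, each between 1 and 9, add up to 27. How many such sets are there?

4 distinct digits from 1–9 sum between 10 and 30.
Enumerating: {3,7,8,9}, {4,6,8,9}, {5,6,7,9}.

3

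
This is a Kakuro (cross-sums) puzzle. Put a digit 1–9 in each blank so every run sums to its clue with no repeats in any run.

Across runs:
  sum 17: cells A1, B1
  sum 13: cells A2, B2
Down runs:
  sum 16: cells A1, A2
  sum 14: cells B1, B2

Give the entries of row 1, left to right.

9, 8

17 in 2 cells must be {8,9}; 16 in 2 cells must be {7,9}.
The 17 across and the 16 down share only 9, so A1 = 9.
B1 = 17 − 9 = 8 completes the 17 across.
A2 = 16 − 9 = 7 completes the 16 down.
B2 = 13 − 7 = 6 completes the 13 across.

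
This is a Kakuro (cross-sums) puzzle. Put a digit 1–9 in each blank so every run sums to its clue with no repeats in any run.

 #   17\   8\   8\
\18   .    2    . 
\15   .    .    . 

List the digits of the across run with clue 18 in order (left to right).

9 2 7

17 in 2 cells must be {8,9}.
Given what's placed, R1C1 must be 9 to fit the 18 across and 17 down.
R1C3 = 18 − 11 = 7 completes the 18 across.
R2C1 = 17 − 9 = 8 completes the 17 down.
R2C2 = 8 − 2 = 6 completes the 8 down.
R2C3 = 15 − 14 = 1 completes the 15 across.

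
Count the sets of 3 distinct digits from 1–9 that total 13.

3 distinct digits from 1–9 sum between 6 and 24.

7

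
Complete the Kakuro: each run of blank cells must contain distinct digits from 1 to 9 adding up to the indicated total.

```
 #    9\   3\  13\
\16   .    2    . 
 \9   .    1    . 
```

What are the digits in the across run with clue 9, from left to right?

3 1 5

3 in 2 cells must be {1,2}.
No cell is forced outright now. R2C3 can only be 5 or 6 (the digits allowed by both its 9 across and its 13 down). If R2C3 = 6: then R1C3 would have to be in {5,6,8,9} for the 16 across but in {7} for the 13 down — contradiction. So R2C3 = 5.
R1C3 = 13 − 5 = 8 completes the 13 down.
R2C1 = 9 − 6 = 3 completes the 9 across.
R1C1 = 16 − 10 = 6 completes the 16 across.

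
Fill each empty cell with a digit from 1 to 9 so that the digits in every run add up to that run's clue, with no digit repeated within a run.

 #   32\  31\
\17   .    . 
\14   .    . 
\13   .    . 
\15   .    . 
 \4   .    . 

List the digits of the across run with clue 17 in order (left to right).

9 8

17 in 2 cells must be {8,9}; 4 in 2 cells must be {1,3}.
Only 3 fits R5C1 under both its across sum 4 and down sum 32.
R5C2 = 4 − 3 = 1 completes the 4 across.
Nothing is forced directly, so branch on R2C2, whose candidates are 6 or 8 or 9. If R2C2 = 6: that forces R2C1 = 8, R1C1 = 9, R1C2 = 8, R4C1 = 7, after which R4C2 would have to be in {8} for the 15 across but in {7,9} for the 31 down — contradiction. If R2C2 = 8: that forces R1C2 = 9, after which R2C1 would have to be in {6} for the 14 across but in {5,7,8,9} for the 32 down — contradiction. So R2C2 = 9.
R1C2 = 8: the only remaining digit allowed by both the 17 across and the 31 down.
R2C1 = 14 − 9 = 5 completes the 14 across.
R1C1 = 17 − 8 = 9 completes the 17 across.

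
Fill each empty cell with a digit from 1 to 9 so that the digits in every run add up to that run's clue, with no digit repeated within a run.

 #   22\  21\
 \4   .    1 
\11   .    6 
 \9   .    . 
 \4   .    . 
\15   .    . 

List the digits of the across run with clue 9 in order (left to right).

7, 2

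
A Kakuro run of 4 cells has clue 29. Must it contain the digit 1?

No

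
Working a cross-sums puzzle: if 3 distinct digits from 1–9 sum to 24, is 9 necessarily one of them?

The only way to make 24 from 3 distinct digits is {7,8,9}, which contains 9.

Yes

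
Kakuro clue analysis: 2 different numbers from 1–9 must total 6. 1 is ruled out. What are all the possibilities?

2 distinct digits from 1–9 sum between 3 and 17.
Dropping sets that contain 1.
Only one set works: {2,4}.

{2,4}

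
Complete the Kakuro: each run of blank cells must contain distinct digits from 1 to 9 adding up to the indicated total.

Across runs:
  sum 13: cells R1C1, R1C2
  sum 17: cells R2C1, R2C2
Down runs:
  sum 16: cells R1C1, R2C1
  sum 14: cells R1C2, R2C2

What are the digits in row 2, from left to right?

17 in 2 cells must be {8,9}; 16 in 2 cells must be {7,9}.
The 17 across and the 16 down share only 9, so R2C1 = 9.
R2C2 = 17 − 9 = 8 completes the 17 across.
R1C1 = 16 − 9 = 7 completes the 16 down.
R1C2 = 13 − 7 = 6 completes the 13 across.

9 8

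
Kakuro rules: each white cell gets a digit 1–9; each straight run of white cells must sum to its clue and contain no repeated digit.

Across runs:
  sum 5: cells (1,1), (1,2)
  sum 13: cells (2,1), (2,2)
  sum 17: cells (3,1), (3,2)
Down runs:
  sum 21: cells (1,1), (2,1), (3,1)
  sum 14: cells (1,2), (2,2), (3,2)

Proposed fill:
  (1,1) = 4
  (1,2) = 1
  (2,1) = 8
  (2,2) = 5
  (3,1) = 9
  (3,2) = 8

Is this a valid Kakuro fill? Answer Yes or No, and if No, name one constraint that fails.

Across: 4+1=5; 8+5=13; 9+8=17. Down: 4+8+9=21; 1+5+8=14. No digit repeats within any run.

Yes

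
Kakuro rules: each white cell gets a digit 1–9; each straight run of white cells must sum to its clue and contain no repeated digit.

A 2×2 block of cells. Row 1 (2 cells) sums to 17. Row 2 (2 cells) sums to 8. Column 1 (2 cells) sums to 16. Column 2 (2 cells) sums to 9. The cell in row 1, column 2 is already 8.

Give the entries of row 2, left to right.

7 1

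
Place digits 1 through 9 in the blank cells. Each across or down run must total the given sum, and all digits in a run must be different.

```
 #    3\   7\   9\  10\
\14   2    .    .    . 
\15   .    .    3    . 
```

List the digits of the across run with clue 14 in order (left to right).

3 in 2 cells must be {1,2}.
R1C3 = 9 − 3 = 6 completes the 9 down.
Given what's placed, R1C4 must be 1 to fit the 14 across and 10 down.
R2C1 = 3 − 2 = 1 completes the 3 down.
R2C4 = 10 − 1 = 9 completes the 10 down.
R1C2 = 14 − 9 = 5 completes the 14 across.
R2C2 = 15 − 13 = 2 completes the 15 across.

2 5 6 1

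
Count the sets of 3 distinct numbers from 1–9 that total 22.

3 distinct digits from 1–9 sum between 6 and 24.
Enumerating: {5,8,9}, {6,7,9}.

2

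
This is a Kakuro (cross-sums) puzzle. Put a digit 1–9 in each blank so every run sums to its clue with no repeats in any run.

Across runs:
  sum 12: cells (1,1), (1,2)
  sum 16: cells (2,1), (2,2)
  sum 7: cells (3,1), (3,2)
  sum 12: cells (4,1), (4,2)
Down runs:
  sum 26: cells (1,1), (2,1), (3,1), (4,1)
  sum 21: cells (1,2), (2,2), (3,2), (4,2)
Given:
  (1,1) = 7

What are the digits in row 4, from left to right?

4, 8

16 in 2 cells must be {7,9}.
(1,2) = 12 − 7 = 5 completes the 12 across.
Given what's placed, (2,1) must be 9 to fit the 16 across and 26 down.
(2,2) = 16 − 9 = 7 completes the 16 across.
Nothing is forced directly, so branch on (4,1), whose candidates are 4 or 8. If (4,1) = 8: that forces (3,1) = 2, after which (3,2) would have to be in {5} for the 7 across but in {1,3,6,8} for the 21 down — contradiction. So (4,1) = 4.
(3,1) = 26 − 20 = 6 completes the 26 down.
(3,2) = 7 − 6 = 1 completes the 7 across.
(4,2) = 12 − 4 = 8 completes the 12 across.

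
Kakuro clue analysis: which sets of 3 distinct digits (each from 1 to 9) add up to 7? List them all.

3 distinct digits from 1–9 sum between 6 and 24.
Only one set works: {1,2,4}.

{1,2,4}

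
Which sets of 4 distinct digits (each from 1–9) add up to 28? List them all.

4 distinct digits from 1–9 sum between 10 and 30.

{4,7,8,9}; {5,6,8,9}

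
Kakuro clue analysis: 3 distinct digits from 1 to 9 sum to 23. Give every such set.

3 distinct digits from 1–9 sum between 6 and 24.
Only one set works: {6,8,9}.

{6,8,9}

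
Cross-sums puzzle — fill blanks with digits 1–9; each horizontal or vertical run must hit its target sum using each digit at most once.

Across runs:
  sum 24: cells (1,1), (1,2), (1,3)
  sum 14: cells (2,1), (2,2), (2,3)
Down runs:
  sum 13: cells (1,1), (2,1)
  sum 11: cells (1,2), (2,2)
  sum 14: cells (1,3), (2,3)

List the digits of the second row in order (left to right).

24 in 3 cells must be {7,8,9}.
Nothing is forced directly, so branch on (1,1), whose candidates are 7 or 8 or 9. If (1,1) = 8: that forces (1,3) = 9, (2,1) = 5, after which (2,3) would have to be in {1,2,3,6,7,8} for the 14 across but in {5} for the 14 down — contradiction. If (1,1) = 9: that forces (1,3) = 8, (2,1) = 4, after which (2,3) would have to be in {1,2,3,7,8,9} for the 14 across but in {6} for the 14 down — contradiction. So (1,1) = 7.
(2,1) = 13 − 7 = 6 completes the 13 down.
Given what's placed, (2,3) must be 5 to fit the 14 across and 14 down.
(1,3) = 14 − 5 = 9 completes the 14 down.
(2,2) = 14 − 11 = 3 completes the 14 across.
(1,2) = 24 − 16 = 8 completes the 24 across.

6, 3, 5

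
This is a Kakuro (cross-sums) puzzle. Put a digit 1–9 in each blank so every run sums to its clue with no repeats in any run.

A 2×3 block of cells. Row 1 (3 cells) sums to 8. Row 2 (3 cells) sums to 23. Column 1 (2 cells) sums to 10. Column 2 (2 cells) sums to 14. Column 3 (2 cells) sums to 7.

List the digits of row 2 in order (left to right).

23 in 3 cells must be {6,8,9}.
The 8 across and the 14 down share only 5, so (1,2) = 5.
(2,2) = 14 − 5 = 9 completes the 14 down.
Given what's placed, (2,3) must be 6 to fit the 23 across and 7 down.
(1,3) = 7 − 6 = 1 completes the 7 down.
(2,1) = 23 − 15 = 8 completes the 23 across.
(1,1) = 8 − 6 = 2 completes the 8 across.

8 9 6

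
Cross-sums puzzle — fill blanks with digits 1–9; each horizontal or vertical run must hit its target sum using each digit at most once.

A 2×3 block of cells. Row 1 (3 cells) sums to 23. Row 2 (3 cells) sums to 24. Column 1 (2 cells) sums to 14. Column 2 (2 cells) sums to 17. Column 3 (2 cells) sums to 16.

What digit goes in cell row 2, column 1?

8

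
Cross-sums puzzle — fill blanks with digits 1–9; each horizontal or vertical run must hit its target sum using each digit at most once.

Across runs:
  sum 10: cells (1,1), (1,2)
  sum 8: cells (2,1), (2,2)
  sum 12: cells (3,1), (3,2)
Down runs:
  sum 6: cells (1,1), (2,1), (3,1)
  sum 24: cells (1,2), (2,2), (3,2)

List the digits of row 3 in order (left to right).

3 9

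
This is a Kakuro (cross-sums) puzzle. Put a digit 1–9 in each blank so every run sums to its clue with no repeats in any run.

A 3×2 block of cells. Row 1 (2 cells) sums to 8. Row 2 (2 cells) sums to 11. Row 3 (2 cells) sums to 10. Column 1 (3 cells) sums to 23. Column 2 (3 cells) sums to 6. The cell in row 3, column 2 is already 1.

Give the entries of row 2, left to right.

8 3

23 in 3 cells must be {6,8,9}; 6 in 3 cells must be {1,2,3}.
Intersecting the 8 across with the 23 down forces (1,1) = 6.
(1,2) = 8 − 6 = 2 completes the 8 across.
(2,2) = 6 − 3 = 3 completes the 6 down.
(3,1) = 10 − 1 = 9 completes the 10 across.
(2,1) = 11 − 3 = 8 completes the 11 across.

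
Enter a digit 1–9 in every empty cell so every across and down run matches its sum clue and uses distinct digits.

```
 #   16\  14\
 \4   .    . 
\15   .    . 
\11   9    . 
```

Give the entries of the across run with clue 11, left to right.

4 in 2 cells must be {1,3}.
R2C1 = 6: the only remaining digit allowed by both the 15 across and the 16 down.
R2C2 = 15 − 6 = 9 completes the 15 across.
R3C2 = 11 − 9 = 2 completes the 11 across.
R1C1 = 16 − 15 = 1 completes the 16 down.
R1C2 = 4 − 1 = 3 completes the 4 across.

9 2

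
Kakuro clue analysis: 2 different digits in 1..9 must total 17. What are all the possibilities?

{8,9}

2 distinct digits from 1–9 sum between 3 and 17.
Only one set works: {8,9}.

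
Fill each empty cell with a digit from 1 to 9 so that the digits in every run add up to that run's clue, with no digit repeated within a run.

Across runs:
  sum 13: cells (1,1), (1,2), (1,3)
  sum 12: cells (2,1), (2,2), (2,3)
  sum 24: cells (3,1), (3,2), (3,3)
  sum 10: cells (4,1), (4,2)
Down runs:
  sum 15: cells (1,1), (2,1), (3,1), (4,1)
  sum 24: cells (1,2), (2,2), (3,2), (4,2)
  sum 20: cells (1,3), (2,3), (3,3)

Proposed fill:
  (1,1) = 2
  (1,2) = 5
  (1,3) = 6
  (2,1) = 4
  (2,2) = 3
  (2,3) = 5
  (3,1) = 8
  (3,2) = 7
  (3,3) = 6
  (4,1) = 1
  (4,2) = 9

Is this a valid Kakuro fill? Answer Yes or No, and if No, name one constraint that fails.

No — the across run (3,1)–(3,3) sums to 21, not 24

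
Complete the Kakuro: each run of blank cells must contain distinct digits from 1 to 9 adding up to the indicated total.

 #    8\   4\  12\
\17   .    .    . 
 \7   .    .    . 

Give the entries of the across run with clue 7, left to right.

2 1 4

7 in 3 cells must be {1,2,4}; 4 in 2 cells must be {1,3}.
The 7 across and the 4 down share only 1, so R2C2 = 1.
Given what's placed, R2C3 must be 4 to fit the 7 across and 12 down.
R1C2 = 4 − 1 = 3 completes the 4 down.
R1C3 = 12 − 4 = 8 completes the 12 down.
R2C1 = 7 − 5 = 2 completes the 7 across.
R1C1 = 17 − 11 = 6 completes the 17 across.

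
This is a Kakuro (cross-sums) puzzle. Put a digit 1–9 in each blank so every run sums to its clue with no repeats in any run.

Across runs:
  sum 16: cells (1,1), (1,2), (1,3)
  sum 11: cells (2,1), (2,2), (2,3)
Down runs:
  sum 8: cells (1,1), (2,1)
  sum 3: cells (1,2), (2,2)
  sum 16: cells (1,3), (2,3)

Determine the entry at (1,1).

3 in 2 cells must be {1,2}; 16 in 2 cells must be {7,9}.
The 11 across and the 16 down share only 7, so (2,3) = 7.
(1,3) = 16 − 7 = 9 completes the 16 down.
Given what's placed, (2,2) must be 1 to fit the 11 across and 3 down.
(1,2) = 3 − 1 = 2 completes the 3 down.
(2,1) = 11 − 8 = 3 completes the 11 across.
(1,1) = 16 − 11 = 5 completes the 16 across.

5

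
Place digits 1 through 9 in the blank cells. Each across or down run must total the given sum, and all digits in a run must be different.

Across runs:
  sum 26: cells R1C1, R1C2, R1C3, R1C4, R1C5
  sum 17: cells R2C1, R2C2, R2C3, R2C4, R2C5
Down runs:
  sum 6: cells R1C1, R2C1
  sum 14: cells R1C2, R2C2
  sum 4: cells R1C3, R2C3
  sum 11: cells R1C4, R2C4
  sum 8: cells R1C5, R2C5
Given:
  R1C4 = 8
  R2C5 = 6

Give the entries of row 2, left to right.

4 in 2 cells must be {1,3}.
R1C5 = 8 − 6 = 2 completes the 8 down.
Given what's placed, R2C2 must be 5 to fit the 17 across and 14 down.
R2C4 = 11 − 8 = 3 completes the 11 down.
R1C2 = 14 − 5 = 9 completes the 14 down.
R2C3 = 1: the only remaining digit allowed by both the 17 across and the 4 down.
R1C3 = 4 − 1 = 3 completes the 4 down.
R2C1 = 17 − 15 = 2 completes the 17 across.

2 5 1 3 6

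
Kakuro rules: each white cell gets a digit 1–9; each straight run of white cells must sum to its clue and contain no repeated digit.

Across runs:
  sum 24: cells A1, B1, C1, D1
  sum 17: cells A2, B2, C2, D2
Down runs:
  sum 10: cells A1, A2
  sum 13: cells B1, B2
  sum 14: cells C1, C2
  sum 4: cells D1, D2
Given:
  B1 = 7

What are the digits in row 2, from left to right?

2 6 8 1

4 in 2 cells must be {1,3}.
Given what's placed, D1 must be 3 to fit the 24 across and 4 down.
B2 = 13 − 7 = 6 completes the 13 down.
D2 = 4 − 3 = 1 completes the 4 down.
C2 = 8: the only remaining digit allowed by both the 17 across and the 14 down.
C1 = 14 − 8 = 6 completes the 14 down.
A2 = 17 − 15 = 2 completes the 17 across.
A1 = 24 − 16 = 8 completes the 24 across.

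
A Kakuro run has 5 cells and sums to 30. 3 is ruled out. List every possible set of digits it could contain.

5 distinct digits from 1–9 sum between 15 and 35.
Dropping sets that contain 3.

{1,5,7,8,9}; {2,4,7,8,9}; {2,5,6,8,9}; {4,5,6,7,8}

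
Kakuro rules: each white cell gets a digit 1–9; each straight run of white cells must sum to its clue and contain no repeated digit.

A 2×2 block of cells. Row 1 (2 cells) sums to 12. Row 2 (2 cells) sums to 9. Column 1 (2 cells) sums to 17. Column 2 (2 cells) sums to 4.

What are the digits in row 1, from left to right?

9 3

17 in 2 cells must be {8,9}; 4 in 2 cells must be {1,3}.
The 12 across and the 4 down share only 3, so (1,2) = 3.
The 9 across and the 17 down share only 8, so (2,1) = 8.
(2,2) = 9 − 8 = 1 completes the 9 across.
(1,1) = 12 − 3 = 9 completes the 12 across.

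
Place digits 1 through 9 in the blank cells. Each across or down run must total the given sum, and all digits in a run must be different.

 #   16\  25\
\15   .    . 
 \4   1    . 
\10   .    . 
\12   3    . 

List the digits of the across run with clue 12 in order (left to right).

3 9

4 in 2 cells must be {1,3}.
R2C2 = 4 − 1 = 3 completes the 4 across.
R4C2 = 12 − 3 = 9 completes the 12 across.
No cell is forced outright now. R1C1 can only be 7 or 8 (the digits allowed by both its 15 across and its 16 down). If R1C1 = 7: that forces R1C2 = 8, after which R3C1 would have to be in {1,2,3,4,6,7,8,9} for the 10 across but in {5} for the 16 down — contradiction. So R1C1 = 8.
R1C2 = 15 − 8 = 7 completes the 15 across.
R3C1 = 16 − 12 = 4 completes the 16 down.
R3C2 = 10 − 4 = 6 completes the 10 across.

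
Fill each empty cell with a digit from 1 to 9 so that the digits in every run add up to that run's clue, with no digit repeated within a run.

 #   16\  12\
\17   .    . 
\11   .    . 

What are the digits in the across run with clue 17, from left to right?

17 in 2 cells must be {8,9}; 16 in 2 cells must be {7,9}.
The 17 across and the 16 down share only 9, so R1C1 = 9.
R1C2 = 17 − 9 = 8 completes the 17 across.
R2C1 = 16 − 9 = 7 completes the 16 down.
R2C2 = 11 − 7 = 4 completes the 11 across.

9 8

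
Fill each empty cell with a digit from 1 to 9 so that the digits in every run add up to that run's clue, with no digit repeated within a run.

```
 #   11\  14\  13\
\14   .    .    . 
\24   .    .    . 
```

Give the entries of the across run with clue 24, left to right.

8 9 7

24 in 3 cells must be {7,8,9}.
Nothing is forced directly, so branch on R2C3, whose candidates are 7 or 8 or 9. If R2C3 = 8: that forces R1C3 = 5, R2C2 = 9, after which R1C2 would have to be in {1,2,3,6,7,8} for the 14 across but in {5} for the 14 down — contradiction. If R2C3 = 9: that forces R1C3 = 4, R2C2 = 8, after which R1C2 would have to be in {1,2,3,7,8,9} for the 14 across but in {6} for the 14 down — contradiction. So R2C3 = 7.
R1C3 = 13 − 7 = 6 completes the 13 down.
Given what's placed, R1C2 must be 5 to fit the 14 across and 14 down.
R2C2 = 14 − 5 = 9 completes the 14 down.
R1C1 = 14 − 11 = 3 completes the 14 across.
R2C1 = 24 − 16 = 8 completes the 24 across.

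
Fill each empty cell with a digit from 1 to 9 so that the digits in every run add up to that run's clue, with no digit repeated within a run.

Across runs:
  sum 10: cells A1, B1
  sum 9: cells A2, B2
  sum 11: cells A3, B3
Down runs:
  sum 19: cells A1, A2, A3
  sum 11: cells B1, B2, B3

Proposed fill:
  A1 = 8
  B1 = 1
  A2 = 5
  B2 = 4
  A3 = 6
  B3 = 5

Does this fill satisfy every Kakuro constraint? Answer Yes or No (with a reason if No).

No — the across run A1–B1 sums to 9, not 10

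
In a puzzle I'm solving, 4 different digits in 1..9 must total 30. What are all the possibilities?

4 distinct digits from 1–9 sum between 10 and 30.
Only one set works: {6,7,8,9}.

{6,7,8,9}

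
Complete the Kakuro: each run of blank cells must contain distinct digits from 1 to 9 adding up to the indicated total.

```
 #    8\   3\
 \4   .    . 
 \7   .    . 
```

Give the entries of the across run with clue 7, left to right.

5 2

4 in 2 cells must be {1,3}; 3 in 2 cells must be {1,2}.
The 4 across and the 3 down share only 1, so R1C2 = 1.
R2C2 = 3 − 1 = 2 completes the 3 down.
R1C1 = 4 − 1 = 3 completes the 4 across.
R2C1 = 7 − 2 = 5 completes the 7 across.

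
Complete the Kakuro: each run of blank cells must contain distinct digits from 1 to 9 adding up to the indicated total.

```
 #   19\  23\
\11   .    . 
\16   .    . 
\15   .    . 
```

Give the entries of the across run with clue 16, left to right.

16 in 2 cells must be {7,9}; 23 in 3 cells must be {6,8,9}.
The 16 across and the 23 down share only 9, so R2C2 = 9.
R2C1 = 16 − 9 = 7 completes the 16 across.
Nothing is forced directly, so branch on R1C2, whose candidates are 6 or 8. If R1C2 = 6: then R1C1 would have to be in {5} for the 11 across but in {3,4,8,9} for the 19 down — contradiction. So R1C2 = 8.
R1C1 = 11 − 8 = 3 completes the 11 across.
R3C1 = 19 − 10 = 9 completes the 19 down.
R3C2 = 15 − 9 = 6 completes the 15 across.

7 9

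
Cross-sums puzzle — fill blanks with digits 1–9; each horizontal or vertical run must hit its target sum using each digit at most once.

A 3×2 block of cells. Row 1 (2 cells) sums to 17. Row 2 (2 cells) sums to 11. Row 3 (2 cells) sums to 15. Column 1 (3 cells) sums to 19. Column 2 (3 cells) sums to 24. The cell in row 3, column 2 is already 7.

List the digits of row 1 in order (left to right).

9 8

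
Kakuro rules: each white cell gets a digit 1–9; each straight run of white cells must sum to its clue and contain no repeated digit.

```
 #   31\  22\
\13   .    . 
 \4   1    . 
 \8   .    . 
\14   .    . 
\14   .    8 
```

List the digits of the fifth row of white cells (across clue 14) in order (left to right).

4 in 2 cells must be {1,3}.
R2C2 = 4 − 1 = 3 completes the 4 across.
R5C1 = 14 − 8 = 6 completes the 14 across.

6 8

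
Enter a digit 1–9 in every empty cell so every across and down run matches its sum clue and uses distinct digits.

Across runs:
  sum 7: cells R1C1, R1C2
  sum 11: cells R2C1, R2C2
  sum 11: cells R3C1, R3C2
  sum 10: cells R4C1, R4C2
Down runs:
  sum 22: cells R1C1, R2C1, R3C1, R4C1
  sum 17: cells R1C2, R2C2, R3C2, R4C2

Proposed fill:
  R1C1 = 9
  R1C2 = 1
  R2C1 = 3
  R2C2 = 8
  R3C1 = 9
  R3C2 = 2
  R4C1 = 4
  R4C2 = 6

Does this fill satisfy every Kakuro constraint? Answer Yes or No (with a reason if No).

No — the across run R1C1–R1C2 sums to 10, not 7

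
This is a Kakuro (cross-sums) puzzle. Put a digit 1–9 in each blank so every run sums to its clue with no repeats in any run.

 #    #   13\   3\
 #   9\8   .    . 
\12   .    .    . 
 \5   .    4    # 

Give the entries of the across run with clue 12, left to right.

3 in 2 cells must be {1,2}.
R3C1 = 5 − 4 = 1 completes the 5 across.
R2C1 = 9 − 1 = 8 completes the 9 down.
R2C3 = 1: the only remaining digit allowed by both the 12 across and the 3 down.
R1C3 = 3 − 1 = 2 completes the 3 down.
R2C2 = 12 − 9 = 3 completes the 12 across.
R1C2 = 8 − 2 = 6 completes the 8 across.

8 3 1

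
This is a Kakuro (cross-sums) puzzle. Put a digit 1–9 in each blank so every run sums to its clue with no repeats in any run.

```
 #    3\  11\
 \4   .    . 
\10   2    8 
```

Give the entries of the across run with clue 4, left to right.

4 in 2 cells must be {1,3}; 3 in 2 cells must be {1,2}.
R1C1 = 3 − 2 = 1 completes the 3 down.
R1C2 = 4 − 1 = 3 completes the 4 across.

1, 3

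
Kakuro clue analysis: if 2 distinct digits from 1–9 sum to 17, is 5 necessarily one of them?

No

The only way to make 17 from 2 distinct digits is {8,9}, which does not contain 5.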